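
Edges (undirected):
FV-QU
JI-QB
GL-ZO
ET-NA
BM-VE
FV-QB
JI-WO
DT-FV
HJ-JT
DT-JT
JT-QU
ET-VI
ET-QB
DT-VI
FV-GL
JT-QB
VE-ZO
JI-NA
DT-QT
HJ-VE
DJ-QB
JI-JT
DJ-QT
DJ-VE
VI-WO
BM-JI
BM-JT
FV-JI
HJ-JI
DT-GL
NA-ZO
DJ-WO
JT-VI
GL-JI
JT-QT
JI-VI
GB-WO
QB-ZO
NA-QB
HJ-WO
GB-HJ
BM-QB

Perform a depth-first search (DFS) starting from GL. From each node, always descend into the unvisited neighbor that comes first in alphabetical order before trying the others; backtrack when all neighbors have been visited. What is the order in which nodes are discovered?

Visit GL
GL → DT
DT → FV
FV → JI
JI → BM
BM → JT
JT → HJ
HJ → GB
GB → WO
WO → DJ
DJ → QB
QB → ET
ET → NA
NA → ZO
ZO → VE
ET → VI
DJ → QT
JT → QU

GL -> DT -> FV -> JI -> BM -> JT -> HJ -> GB -> WO -> DJ -> QB -> ET -> NA -> ZO -> VE -> VI -> QT -> QU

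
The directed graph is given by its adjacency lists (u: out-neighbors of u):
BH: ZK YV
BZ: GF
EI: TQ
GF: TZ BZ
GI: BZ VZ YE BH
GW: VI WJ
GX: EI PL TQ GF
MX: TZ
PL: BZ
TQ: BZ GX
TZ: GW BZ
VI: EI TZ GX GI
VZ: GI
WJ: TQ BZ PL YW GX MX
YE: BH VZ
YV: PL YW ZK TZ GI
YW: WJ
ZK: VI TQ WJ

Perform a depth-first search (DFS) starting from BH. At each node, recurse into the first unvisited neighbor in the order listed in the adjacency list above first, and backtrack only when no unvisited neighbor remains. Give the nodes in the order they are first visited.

BH → ZK → VI → EI → TQ → BZ → GF → TZ → GW → WJ → PL → YW → GX → MX → GI → VZ → YE → YV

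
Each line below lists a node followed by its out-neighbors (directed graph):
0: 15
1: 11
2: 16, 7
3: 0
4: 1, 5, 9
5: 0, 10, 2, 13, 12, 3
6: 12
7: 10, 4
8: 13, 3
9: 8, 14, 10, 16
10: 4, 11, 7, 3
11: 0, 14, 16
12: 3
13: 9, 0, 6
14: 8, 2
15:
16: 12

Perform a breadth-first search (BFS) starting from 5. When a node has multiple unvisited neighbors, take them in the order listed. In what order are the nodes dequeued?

Visit 5; enqueue 0, 10, 2, 13, 12, 3 → queue [0, 10, 2, 13, 12, 3]
Visit 0; enqueue 15 → queue [10, 2, 13, 12, 3, 15]
Visit 10; enqueue 4, 11, 7 → queue [2, 13, 12, 3, 15, 4, 11, 7]
Visit 2; enqueue 16 → queue [13, 12, 3, 15, 4, 11, 7, 16]
Visit 13; enqueue 9, 6 → queue [12, 3, 15, 4, 11, 7, 16, 9, 6]
Visit 12 → queue [3, 15, 4, 11, 7, 16, 9, 6]
Visit 3 → queue [15, 4, 11, 7, 16, 9, 6]
Visit 15 → queue [4, 11, 7, 16, 9, 6]
Visit 4; enqueue 1 → queue [11, 7, 16, 9, 6, 1]
Visit 11; enqueue 14 → queue [7, 16, 9, 6, 1, 14]
Visit 7 → queue [16, 9, 6, 1, 14]
Visit 16 → queue [9, 6, 1, 14]
Visit 9; enqueue 8 → queue [6, 1, 14, 8]
Visit 6 → queue [1, 14, 8]
Visit 1 → queue [14, 8]
Visit 14 → queue [8]
Visit 8 → queue []

5, 0, 10, 2, 13, 12, 3, 15, 4, 11, 7, 16, 9, 6, 1, 14, 8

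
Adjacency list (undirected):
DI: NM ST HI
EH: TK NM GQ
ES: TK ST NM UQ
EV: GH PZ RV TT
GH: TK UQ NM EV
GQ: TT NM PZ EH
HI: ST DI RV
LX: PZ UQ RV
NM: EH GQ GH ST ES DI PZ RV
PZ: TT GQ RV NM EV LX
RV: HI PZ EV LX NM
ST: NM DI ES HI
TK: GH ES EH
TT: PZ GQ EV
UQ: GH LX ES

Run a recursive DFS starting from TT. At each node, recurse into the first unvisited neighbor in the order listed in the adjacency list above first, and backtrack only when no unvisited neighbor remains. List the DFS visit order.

Visit TT
TT → PZ
PZ → GQ
GQ → NM
NM → EH
EH → TK
TK → GH
GH → UQ
UQ → LX
LX → RV
RV → HI
HI → ST
ST → DI
ST → ES
RV → EV

TT → PZ → GQ → NM → EH → TK → GH → UQ → LX → RV → HI → ST → DI → ES → EV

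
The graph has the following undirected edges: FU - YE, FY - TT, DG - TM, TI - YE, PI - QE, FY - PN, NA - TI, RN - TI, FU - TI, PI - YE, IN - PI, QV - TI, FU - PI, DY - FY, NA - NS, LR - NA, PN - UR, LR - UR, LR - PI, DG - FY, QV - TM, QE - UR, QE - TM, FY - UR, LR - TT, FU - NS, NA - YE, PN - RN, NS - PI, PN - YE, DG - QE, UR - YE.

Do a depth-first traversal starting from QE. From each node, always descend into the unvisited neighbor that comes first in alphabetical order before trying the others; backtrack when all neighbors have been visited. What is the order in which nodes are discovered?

Visit QE
QE → DG
DG → FY
FY → DY
FY → PN
PN → RN
RN → TI
TI → FU
FU → NS
NS → NA
NA → LR
LR → PI
PI → IN
PI → YE
YE → UR
LR → TT
TI → QV
QV → TM

QE DG FY DY PN RN TI FU NS NA LR PI IN YE UR TT QV TM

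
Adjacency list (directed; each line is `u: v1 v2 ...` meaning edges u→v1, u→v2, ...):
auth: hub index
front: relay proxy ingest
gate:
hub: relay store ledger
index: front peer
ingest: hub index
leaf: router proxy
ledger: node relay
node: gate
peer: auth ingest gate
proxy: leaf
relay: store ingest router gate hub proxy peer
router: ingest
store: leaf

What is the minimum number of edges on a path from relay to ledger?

2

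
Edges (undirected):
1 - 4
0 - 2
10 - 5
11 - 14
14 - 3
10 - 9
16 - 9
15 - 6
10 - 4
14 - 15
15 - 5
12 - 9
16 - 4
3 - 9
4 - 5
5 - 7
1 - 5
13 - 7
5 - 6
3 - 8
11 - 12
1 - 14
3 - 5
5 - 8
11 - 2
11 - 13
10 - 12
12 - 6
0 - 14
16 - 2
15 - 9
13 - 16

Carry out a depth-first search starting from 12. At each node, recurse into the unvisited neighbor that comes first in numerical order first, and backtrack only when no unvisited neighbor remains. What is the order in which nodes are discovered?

12 6 5 1 4 10 9 3 8 14 0 2 11 13 7 16 15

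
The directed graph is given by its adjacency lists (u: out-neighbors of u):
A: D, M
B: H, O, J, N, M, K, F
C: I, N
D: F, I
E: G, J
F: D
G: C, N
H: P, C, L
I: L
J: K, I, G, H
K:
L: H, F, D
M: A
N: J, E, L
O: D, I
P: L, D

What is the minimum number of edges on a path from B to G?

2

Level 0: B
Level 1: F, H, J, K, M, N, O
Level 2: A, C, D, E, G, I, L, P
G first appears at level 2.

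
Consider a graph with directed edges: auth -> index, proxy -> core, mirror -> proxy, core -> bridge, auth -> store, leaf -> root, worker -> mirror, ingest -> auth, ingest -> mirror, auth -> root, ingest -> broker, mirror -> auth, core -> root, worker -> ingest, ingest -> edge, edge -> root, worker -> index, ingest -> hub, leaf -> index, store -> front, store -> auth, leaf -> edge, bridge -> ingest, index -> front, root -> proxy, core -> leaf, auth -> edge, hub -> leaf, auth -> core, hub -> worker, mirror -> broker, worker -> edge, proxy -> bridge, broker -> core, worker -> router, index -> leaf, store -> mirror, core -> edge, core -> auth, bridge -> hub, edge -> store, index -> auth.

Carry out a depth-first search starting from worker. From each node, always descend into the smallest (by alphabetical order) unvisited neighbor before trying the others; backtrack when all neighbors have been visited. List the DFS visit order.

Visit worker
worker → edge
edge → root
root → proxy
proxy → bridge
bridge → hub
hub → leaf
leaf → index
index → auth
auth → core
auth → store
store → front
store → mirror
mirror → broker
bridge → ingest
worker → router

worker -> edge -> root -> proxy -> bridge -> hub -> leaf -> index -> auth -> core -> store -> front -> mirror -> broker -> ingest -> router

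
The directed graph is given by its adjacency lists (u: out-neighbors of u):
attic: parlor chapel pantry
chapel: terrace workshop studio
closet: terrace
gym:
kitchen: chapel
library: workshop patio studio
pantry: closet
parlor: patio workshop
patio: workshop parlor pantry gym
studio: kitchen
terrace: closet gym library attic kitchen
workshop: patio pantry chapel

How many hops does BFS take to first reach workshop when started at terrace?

Level 0: terrace
Level 1: attic, closet, gym, kitchen, library
Level 2: chapel, pantry, parlor, patio, studio, workshop
workshop first appears at level 2.

2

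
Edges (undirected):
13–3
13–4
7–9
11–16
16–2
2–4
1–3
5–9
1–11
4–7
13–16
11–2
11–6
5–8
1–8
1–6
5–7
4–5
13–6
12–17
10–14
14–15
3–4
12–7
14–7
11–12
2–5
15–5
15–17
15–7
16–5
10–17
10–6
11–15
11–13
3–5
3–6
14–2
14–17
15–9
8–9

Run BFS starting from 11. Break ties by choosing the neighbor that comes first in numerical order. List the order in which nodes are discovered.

11, 1, 2, 6, 12, 13, 15, 16, 3, 8, 4, 5, 14, 10, 7, 17, 9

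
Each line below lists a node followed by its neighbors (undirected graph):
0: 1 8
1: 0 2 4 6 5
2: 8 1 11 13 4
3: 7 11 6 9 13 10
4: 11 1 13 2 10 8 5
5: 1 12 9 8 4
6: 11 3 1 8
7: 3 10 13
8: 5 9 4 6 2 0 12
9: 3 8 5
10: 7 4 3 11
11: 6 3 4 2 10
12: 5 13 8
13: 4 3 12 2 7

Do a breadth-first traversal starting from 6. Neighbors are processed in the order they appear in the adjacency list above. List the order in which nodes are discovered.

6 -> 11 -> 3 -> 1 -> 8 -> 4 -> 2 -> 10 -> 7 -> 9 -> 13 -> 0 -> 5 -> 12

Visit 6; enqueue 11, 3, 1, 8 → queue [11, 3, 1, 8]
Visit 11; enqueue 4, 2, 10 → queue [3, 1, 8, 4, 2, 10]
Visit 3; enqueue 7, 9, 13 → queue [1, 8, 4, 2, 10, 7, 9, 13]
Visit 1; enqueue 0, 5 → queue [8, 4, 2, 10, 7, 9, 13, 0, 5]
Visit 8; enqueue 12 → queue [4, 2, 10, 7, 9, 13, 0, 5, 12]
Visit 4 → queue [2, 10, 7, 9, 13, 0, 5, 12]
Visit 2 → queue [10, 7, 9, 13, 0, 5, 12]
Visit 10 → queue [7, 9, 13, 0, 5, 12]
Visit 7 → queue [9, 13, 0, 5, 12]
Visit 9 → queue [13, 0, 5, 12]
Visit 13 → queue [0, 5, 12]
Visit 0 → queue [5, 12]
Visit 5 → queue [12]
Visit 12 → queue []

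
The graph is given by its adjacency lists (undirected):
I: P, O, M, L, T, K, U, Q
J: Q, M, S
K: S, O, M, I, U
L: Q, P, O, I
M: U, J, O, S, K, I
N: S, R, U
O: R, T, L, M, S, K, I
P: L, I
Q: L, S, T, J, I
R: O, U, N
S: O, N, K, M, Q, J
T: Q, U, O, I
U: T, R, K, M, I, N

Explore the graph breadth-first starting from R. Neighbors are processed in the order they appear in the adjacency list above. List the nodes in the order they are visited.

Visit R; enqueue O, U, N → queue [O, U, N]
Visit O; enqueue T, L, M, S, K, I → queue [U, N, T, L, M, S, K, I]
Visit U → queue [N, T, L, M, S, K, I]
Visit N → queue [T, L, M, S, K, I]
Visit T; enqueue Q → queue [L, M, S, K, I, Q]
Visit L; enqueue P → queue [M, S, K, I, Q, P]
Visit M; enqueue J → queue [S, K, I, Q, P, J]
Visit S → queue [K, I, Q, P, J]
Visit K → queue [I, Q, P, J]
Visit I → queue [Q, P, J]
Visit Q → queue [P, J]
Visit P → queue [J]
Visit J → queue []

R → O → U → N → T → L → M → S → K → I → Q → P → J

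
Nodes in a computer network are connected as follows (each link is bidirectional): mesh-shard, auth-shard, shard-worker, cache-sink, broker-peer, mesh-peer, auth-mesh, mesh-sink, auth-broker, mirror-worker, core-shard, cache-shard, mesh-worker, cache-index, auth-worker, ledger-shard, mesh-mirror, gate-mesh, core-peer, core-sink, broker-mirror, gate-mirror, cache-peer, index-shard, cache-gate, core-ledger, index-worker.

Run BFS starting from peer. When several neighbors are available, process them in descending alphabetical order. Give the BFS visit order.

peer, mesh, core, cache, broker, worker, sink, shard, mirror, gate, auth, ledger, index

Visit peer; enqueue mesh, core, cache, broker → queue [mesh, core, cache, broker]
Visit mesh; enqueue worker, sink, shard, mirror, gate, auth → queue [core, cache, broker, worker, sink, shard, mirror, gate, auth]
Visit core; enqueue ledger → queue [cache, broker, worker, sink, shard, mirror, gate, auth, ledger]
Visit cache; enqueue index → queue [broker, worker, sink, shard, mirror, gate, auth, ledger, index]
Visit broker → queue [worker, sink, shard, mirror, gate, auth, ledger, index]
Visit worker → queue [sink, shard, mirror, gate, auth, ledger, index]
Visit sink → queue [shard, mirror, gate, auth, ledger, index]
Visit shard → queue [mirror, gate, auth, ledger, index]
Visit mirror → queue [gate, auth, ledger, index]
Visit gate → queue [auth, ledger, index]
Visit auth → queue [ledger, index]
Visit ledger → queue [index]
Visit index → queue []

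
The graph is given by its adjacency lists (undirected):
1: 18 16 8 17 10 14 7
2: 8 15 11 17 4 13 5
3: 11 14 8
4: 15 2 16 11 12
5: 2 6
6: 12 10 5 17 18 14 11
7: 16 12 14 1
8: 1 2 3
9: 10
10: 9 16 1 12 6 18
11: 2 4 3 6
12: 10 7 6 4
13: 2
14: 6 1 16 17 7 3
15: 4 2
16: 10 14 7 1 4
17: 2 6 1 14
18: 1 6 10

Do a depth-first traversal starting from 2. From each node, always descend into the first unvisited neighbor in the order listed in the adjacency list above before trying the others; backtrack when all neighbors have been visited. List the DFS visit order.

2 -> 8 -> 1 -> 18 -> 6 -> 12 -> 10 -> 9 -> 16 -> 14 -> 17 -> 7 -> 3 -> 11 -> 4 -> 15 -> 5 -> 13

Visit 2
2 → 8
8 → 1
1 → 18
18 → 6
6 → 12
12 → 10
10 → 9
10 → 16
16 → 14
14 → 17
14 → 7
14 → 3
3 → 11
11 → 4
4 → 15
6 → 5
2 → 13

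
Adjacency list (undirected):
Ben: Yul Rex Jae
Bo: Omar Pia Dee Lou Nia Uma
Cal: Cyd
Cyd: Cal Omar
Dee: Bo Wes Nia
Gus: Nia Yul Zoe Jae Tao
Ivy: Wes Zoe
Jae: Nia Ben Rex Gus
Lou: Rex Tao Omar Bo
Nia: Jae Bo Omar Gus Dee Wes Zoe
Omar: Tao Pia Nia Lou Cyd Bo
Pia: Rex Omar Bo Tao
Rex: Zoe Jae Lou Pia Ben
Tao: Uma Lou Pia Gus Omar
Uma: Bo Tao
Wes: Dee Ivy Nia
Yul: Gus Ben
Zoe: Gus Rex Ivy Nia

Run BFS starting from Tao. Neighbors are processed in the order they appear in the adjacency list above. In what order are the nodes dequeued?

Tao Uma Lou Pia Gus Omar Bo Rex Nia Yul Zoe Jae Cyd Dee Ben Wes Ivy Cal

Visit Tao; enqueue Uma, Lou, Pia, Gus, Omar → queue [Uma, Lou, Pia, Gus, Omar]
Visit Uma; enqueue Bo → queue [Lou, Pia, Gus, Omar, Bo]
Visit Lou; enqueue Rex → queue [Pia, Gus, Omar, Bo, Rex]
Visit Pia → queue [Gus, Omar, Bo, Rex]
Visit Gus; enqueue Nia, Yul, Zoe, Jae → queue [Omar, Bo, Rex, Nia, Yul, Zoe, Jae]
Visit Omar; enqueue Cyd → queue [Bo, Rex, Nia, Yul, Zoe, Jae, Cyd]
Visit Bo; enqueue Dee → queue [Rex, Nia, Yul, Zoe, Jae, Cyd, Dee]
Visit Rex; enqueue Ben → queue [Nia, Yul, Zoe, Jae, Cyd, Dee, Ben]
Visit Nia; enqueue Wes → queue [Yul, Zoe, Jae, Cyd, Dee, Ben, Wes]
Visit Yul → queue [Zoe, Jae, Cyd, Dee, Ben, Wes]
Visit Zoe; enqueue Ivy → queue [Jae, Cyd, Dee, Ben, Wes, Ivy]
Visit Jae → queue [Cyd, Dee, Ben, Wes, Ivy]
Visit Cyd; enqueue Cal → queue [Dee, Ben, Wes, Ivy, Cal]
Visit Dee → queue [Ben, Wes, Ivy, Cal]
Visit Ben → queue [Wes, Ivy, Cal]
Visit Wes → queue [Ivy, Cal]
Visit Ivy → queue [Cal]
Visit Cal → queue []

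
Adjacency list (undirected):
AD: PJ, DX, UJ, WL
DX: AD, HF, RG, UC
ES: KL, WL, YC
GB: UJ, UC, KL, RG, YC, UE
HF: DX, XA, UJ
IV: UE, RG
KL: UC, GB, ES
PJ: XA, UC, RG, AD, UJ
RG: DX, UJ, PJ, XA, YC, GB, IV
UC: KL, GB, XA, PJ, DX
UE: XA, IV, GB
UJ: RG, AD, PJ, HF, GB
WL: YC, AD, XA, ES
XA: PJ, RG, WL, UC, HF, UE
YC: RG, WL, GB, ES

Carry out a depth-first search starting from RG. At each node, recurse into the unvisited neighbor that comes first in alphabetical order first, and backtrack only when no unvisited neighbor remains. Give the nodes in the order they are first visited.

RG -> DX -> AD -> PJ -> UC -> GB -> KL -> ES -> WL -> XA -> HF -> UJ -> UE -> IV -> YC

Visit RG
RG → DX
DX → AD
AD → PJ
PJ → UC
UC → GB
GB → KL
KL → ES
ES → WL
WL → XA
XA → HF
HF → UJ
XA → UE
UE → IV
WL → YC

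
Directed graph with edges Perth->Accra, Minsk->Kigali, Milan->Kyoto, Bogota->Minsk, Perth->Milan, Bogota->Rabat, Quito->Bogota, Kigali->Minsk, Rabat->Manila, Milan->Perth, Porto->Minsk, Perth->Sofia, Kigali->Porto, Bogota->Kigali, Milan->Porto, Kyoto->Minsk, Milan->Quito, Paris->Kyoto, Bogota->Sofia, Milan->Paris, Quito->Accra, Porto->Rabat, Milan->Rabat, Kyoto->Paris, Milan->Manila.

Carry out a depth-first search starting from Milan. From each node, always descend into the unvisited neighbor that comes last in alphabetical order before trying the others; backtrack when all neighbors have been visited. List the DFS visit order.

Milan, Rabat, Manila, Quito, Bogota, Sofia, Minsk, Kigali, Porto, Accra, Perth, Paris, Kyoto

Visit Milan
Milan → Rabat
Rabat → Manila
Milan → Quito
Quito → Bogota
Bogota → Sofia
Bogota → Minsk
Minsk → Kigali
Kigali → Porto
Quito → Accra
Milan → Perth
Milan → Paris
Paris → Kyoto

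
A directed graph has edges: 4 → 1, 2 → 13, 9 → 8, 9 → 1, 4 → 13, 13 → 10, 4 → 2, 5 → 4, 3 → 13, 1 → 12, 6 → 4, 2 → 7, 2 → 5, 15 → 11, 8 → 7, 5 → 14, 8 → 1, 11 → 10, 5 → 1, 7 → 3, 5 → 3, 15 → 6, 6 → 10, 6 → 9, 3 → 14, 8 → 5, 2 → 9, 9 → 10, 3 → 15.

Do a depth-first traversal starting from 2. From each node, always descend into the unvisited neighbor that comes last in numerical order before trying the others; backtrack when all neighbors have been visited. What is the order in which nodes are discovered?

Visit 2
2 → 13
13 → 10
2 → 9
9 → 8
8 → 7
7 → 3
3 → 15
15 → 11
15 → 6
6 → 4
4 → 1
1 → 12
3 → 14
8 → 5

2, 13, 10, 9, 8, 7, 3, 15, 11, 6, 4, 1, 12, 14, 5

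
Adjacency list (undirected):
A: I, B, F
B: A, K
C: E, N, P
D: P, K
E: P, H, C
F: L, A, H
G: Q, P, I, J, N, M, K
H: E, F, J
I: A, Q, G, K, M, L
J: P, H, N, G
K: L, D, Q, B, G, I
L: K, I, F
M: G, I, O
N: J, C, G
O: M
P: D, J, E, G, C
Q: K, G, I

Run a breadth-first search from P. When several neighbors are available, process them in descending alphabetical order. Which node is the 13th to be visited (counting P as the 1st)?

F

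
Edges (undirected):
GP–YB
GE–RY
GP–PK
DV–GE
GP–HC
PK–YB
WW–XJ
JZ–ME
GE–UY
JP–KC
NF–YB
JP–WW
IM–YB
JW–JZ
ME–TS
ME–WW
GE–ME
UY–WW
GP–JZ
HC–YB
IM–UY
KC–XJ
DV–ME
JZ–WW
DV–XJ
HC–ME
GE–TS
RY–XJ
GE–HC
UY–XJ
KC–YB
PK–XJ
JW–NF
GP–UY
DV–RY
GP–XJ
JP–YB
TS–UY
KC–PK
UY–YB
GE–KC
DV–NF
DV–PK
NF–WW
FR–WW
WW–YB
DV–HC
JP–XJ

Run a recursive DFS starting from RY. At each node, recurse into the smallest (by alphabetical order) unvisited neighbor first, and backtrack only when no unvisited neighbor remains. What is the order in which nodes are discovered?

RY, DV, GE, HC, GP, JZ, JW, NF, WW, FR, JP, KC, PK, XJ, UY, IM, YB, TS, ME

Visit RY
RY → DV
DV → GE
GE → HC
HC → GP
GP → JZ
JZ → JW
JW → NF
NF → WW
WW → FR
WW → JP
JP → KC
KC → PK
PK → XJ
XJ → UY
UY → IM
IM → YB
UY → TS
TS → ME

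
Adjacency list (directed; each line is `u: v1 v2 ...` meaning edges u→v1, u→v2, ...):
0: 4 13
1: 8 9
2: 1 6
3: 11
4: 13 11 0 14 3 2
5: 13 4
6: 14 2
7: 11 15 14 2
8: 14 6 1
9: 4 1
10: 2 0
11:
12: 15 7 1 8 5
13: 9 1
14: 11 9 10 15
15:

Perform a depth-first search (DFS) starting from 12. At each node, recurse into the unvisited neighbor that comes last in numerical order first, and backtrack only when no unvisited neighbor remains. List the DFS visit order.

Visit 12
12 → 15
12 → 8
8 → 14
14 → 11
14 → 10
10 → 2
2 → 6
2 → 1
1 → 9
9 → 4
4 → 13
4 → 3
4 → 0
12 → 7
12 → 5

12, 15, 8, 14, 11, 10, 2, 6, 1, 9, 4, 13, 3, 0, 7, 5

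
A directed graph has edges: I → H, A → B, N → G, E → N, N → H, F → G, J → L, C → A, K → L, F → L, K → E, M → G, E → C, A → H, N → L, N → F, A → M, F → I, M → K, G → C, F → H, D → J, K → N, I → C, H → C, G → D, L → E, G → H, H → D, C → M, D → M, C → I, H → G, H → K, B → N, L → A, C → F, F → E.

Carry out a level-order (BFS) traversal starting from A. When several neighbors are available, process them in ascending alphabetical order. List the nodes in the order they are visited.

A -> B -> H -> M -> N -> C -> D -> G -> K -> F -> L -> I -> J -> E

Visit A; enqueue B, H, M → queue [B, H, M]
Visit B; enqueue N → queue [H, M, N]
Visit H; enqueue C, D, G, K → queue [M, N, C, D, G, K]
Visit M → queue [N, C, D, G, K]
Visit N; enqueue F, L → queue [C, D, G, K, F, L]
Visit C; enqueue I → queue [D, G, K, F, L, I]
Visit D; enqueue J → queue [G, K, F, L, I, J]
Visit G → queue [K, F, L, I, J]
Visit K; enqueue E → queue [F, L, I, J, E]
Visit F → queue [L, I, J, E]
Visit L → queue [I, J, E]
Visit I → queue [J, E]
Visit J → queue [E]
Visit E → queue []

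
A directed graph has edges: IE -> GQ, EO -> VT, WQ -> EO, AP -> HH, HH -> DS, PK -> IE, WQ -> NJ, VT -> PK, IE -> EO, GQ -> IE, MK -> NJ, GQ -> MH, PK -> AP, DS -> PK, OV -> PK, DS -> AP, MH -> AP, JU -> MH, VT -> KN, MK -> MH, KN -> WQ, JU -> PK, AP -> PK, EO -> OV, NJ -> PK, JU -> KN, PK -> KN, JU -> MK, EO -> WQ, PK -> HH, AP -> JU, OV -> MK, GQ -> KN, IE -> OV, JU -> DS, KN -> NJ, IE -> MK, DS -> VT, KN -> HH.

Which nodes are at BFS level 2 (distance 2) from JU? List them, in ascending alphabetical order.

AP, HH, IE, NJ, VT, WQ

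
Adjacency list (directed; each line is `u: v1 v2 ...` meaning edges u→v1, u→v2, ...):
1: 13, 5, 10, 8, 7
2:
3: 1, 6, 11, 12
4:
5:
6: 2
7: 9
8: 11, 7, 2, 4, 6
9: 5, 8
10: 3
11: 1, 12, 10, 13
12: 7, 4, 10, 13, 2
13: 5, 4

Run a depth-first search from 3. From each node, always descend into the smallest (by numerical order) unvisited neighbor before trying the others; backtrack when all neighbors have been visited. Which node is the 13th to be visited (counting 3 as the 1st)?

Visit 3
3 → 1
1 → 5
1 → 7
7 → 9
9 → 8
8 → 2
8 → 4
8 → 6
8 → 11
11 → 10
11 → 12
12 → 13

Visit order: 3, 1, 5, 7, 9, 8, 2, 4, 6, 11, 10, 12, 13

13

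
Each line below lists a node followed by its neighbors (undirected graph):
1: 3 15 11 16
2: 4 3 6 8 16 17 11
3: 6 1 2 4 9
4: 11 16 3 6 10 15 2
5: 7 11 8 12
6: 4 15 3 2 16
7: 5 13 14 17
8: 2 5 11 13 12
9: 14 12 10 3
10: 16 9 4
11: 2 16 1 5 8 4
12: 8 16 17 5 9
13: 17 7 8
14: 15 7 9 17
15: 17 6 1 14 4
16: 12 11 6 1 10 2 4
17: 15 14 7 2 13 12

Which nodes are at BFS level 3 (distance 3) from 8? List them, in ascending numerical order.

Level 0: 8
Level 1: 2, 5, 11, 12, 13
Level 2: 1, 3, 4, 6, 7, 9, 16, 17
Level 3: 10, 14, 15

10, 14, 15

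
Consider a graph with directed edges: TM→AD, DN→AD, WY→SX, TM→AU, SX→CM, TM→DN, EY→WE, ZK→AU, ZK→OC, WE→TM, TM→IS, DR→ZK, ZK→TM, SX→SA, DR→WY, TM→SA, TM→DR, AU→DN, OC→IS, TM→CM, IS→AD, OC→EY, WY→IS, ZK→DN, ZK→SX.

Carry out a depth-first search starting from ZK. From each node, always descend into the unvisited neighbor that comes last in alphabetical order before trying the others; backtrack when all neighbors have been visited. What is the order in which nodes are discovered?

Visit ZK
ZK → TM
TM → SA
TM → IS
IS → AD
TM → DR
DR → WY
WY → SX
SX → CM
TM → DN
TM → AU
ZK → OC
OC → EY
EY → WE

ZK -> TM -> SA -> IS -> AD -> DR -> WY -> SX -> CM -> DN -> AU -> OC -> EY -> WE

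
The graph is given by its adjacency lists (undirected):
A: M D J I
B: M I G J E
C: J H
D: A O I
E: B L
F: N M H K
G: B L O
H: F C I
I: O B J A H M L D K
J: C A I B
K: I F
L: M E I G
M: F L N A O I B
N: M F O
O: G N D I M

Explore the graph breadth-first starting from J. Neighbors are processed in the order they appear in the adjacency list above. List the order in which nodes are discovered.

J -> C -> A -> I -> B -> H -> M -> D -> O -> L -> K -> G -> E -> F -> N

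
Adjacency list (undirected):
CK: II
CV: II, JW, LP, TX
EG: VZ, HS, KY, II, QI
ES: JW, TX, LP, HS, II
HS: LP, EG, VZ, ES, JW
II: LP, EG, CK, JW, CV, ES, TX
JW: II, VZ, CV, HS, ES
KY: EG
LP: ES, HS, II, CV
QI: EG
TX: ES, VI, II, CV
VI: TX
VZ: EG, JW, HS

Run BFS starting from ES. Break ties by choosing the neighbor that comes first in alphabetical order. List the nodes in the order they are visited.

ES, HS, II, JW, LP, TX, EG, VZ, CK, CV, VI, KY, QI

Visit ES; enqueue HS, II, JW, LP, TX → queue [HS, II, JW, LP, TX]
Visit HS; enqueue EG, VZ → queue [II, JW, LP, TX, EG, VZ]
Visit II; enqueue CK, CV → queue [JW, LP, TX, EG, VZ, CK, CV]
Visit JW → queue [LP, TX, EG, VZ, CK, CV]
Visit LP → queue [TX, EG, VZ, CK, CV]
Visit TX; enqueue VI → queue [EG, VZ, CK, CV, VI]
Visit EG; enqueue KY, QI → queue [VZ, CK, CV, VI, KY, QI]
Visit VZ → queue [CK, CV, VI, KY, QI]
Visit CK → queue [CV, VI, KY, QI]
Visit CV → queue [VI, KY, QI]
Visit VI → queue [KY, QI]
Visit KY → queue [QI]
Visit QI → queue []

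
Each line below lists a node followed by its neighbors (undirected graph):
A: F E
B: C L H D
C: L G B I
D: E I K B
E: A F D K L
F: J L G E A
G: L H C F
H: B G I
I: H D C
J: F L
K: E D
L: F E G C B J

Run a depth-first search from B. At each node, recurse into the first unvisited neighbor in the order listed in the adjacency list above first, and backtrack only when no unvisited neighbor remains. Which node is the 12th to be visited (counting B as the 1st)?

Visit B
B → C
C → L
L → F
F → J
F → G
G → H
H → I
I → D
D → E
E → A
E → K

Visit order: B, C, L, F, J, G, H, I, D, E, A, K

K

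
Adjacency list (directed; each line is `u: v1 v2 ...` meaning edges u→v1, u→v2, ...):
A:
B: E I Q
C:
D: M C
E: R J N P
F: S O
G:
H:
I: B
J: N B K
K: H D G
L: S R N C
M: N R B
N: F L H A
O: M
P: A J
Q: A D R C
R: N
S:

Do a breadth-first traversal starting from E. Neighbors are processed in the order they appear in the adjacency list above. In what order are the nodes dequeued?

Visit E; enqueue R, J, N, P → queue [R, J, N, P]
Visit R → queue [J, N, P]
Visit J; enqueue B, K → queue [N, P, B, K]
Visit N; enqueue F, L, H, A → queue [P, B, K, F, L, H, A]
Visit P → queue [B, K, F, L, H, A]
Visit B; enqueue I, Q → queue [K, F, L, H, A, I, Q]
Visit K; enqueue D, G → queue [F, L, H, A, I, Q, D, G]
Visit F; enqueue S, O → queue [L, H, A, I, Q, D, G, S, O]
Visit L; enqueue C → queue [H, A, I, Q, D, G, S, O, C]
Visit H → queue [A, I, Q, D, G, S, O, C]
Visit A → queue [I, Q, D, G, S, O, C]
Visit I → queue [Q, D, G, S, O, C]
Visit Q → queue [D, G, S, O, C]
Visit D; enqueue M → queue [G, S, O, C, M]
Visit G → queue [S, O, C, M]
Visit S → queue [O, C, M]
Visit O → queue [C, M]
Visit C → queue [M]
Visit M → queue []

E → R → J → N → P → B → K → F → L → H → A → I → Q → D → G → S → O → C → M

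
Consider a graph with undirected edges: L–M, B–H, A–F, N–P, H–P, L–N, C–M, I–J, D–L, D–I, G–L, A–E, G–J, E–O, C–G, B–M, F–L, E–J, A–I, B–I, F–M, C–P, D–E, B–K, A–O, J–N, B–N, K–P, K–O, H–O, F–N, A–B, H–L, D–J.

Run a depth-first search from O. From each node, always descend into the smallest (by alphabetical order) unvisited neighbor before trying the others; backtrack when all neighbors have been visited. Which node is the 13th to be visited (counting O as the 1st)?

Visit O
O → A
A → B
B → H
H → L
L → D
D → E
E → J
J → G
G → C
C → M
M → F
F → N
N → P
P → K
J → I

Visit order: O, A, B, H, L, D, E, J, G, C, M, F, N, P, K, I

N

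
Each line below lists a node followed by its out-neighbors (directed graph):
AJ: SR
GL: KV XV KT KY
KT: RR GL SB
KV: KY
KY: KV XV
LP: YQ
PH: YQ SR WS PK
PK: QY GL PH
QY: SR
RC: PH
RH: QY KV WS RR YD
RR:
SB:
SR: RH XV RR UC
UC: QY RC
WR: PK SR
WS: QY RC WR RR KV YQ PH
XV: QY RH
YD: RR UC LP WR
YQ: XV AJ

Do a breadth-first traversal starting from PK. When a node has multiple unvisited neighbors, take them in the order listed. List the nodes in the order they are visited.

PK → QY → GL → PH → SR → KV → XV → KT → KY → YQ → WS → RH → RR → UC → SB → AJ → RC → WR → YD → LP

Visit PK; enqueue QY, GL, PH → queue [QY, GL, PH]
Visit QY; enqueue SR → queue [GL, PH, SR]
Visit GL; enqueue KV, XV, KT, KY → queue [PH, SR, KV, XV, KT, KY]
Visit PH; enqueue YQ, WS → queue [SR, KV, XV, KT, KY, YQ, WS]
Visit SR; enqueue RH, RR, UC → queue [KV, XV, KT, KY, YQ, WS, RH, RR, UC]
Visit KV → queue [XV, KT, KY, YQ, WS, RH, RR, UC]
Visit XV → queue [KT, KY, YQ, WS, RH, RR, UC]
Visit KT; enqueue SB → queue [KY, YQ, WS, RH, RR, UC, SB]
Visit KY → queue [YQ, WS, RH, RR, UC, SB]
Visit YQ; enqueue AJ → queue [WS, RH, RR, UC, SB, AJ]
Visit WS; enqueue RC, WR → queue [RH, RR, UC, SB, AJ, RC, WR]
Visit RH; enqueue YD → queue [RR, UC, SB, AJ, RC, WR, YD]
Visit RR → queue [UC, SB, AJ, RC, WR, YD]
Visit UC → queue [SB, AJ, RC, WR, YD]
Visit SB → queue [AJ, RC, WR, YD]
Visit AJ → queue [RC, WR, YD]
Visit RC → queue [WR, YD]
Visit WR → queue [YD]
Visit YD; enqueue LP → queue [LP]
Visit LP → queue []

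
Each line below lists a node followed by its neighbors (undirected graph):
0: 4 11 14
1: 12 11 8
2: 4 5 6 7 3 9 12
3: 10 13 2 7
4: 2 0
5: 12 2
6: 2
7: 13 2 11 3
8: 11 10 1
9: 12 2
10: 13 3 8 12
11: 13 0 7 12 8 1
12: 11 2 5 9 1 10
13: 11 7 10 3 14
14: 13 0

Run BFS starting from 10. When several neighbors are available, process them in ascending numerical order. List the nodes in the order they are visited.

10 → 3 → 8 → 12 → 13 → 2 → 7 → 1 → 11 → 5 → 9 → 14 → 4 → 6 → 0

Visit 10; enqueue 3, 8, 12, 13 → queue [3, 8, 12, 13]
Visit 3; enqueue 2, 7 → queue [8, 12, 13, 2, 7]
Visit 8; enqueue 1, 11 → queue [12, 13, 2, 7, 1, 11]
Visit 12; enqueue 5, 9 → queue [13, 2, 7, 1, 11, 5, 9]
Visit 13; enqueue 14 → queue [2, 7, 1, 11, 5, 9, 14]
Visit 2; enqueue 4, 6 → queue [7, 1, 11, 5, 9, 14, 4, 6]
Visit 7 → queue [1, 11, 5, 9, 14, 4, 6]
Visit 1 → queue [11, 5, 9, 14, 4, 6]
Visit 11; enqueue 0 → queue [5, 9, 14, 4, 6, 0]
Visit 5 → queue [9, 14, 4, 6, 0]
Visit 9 → queue [14, 4, 6, 0]
Visit 14 → queue [4, 6, 0]
Visit 4 → queue [6, 0]
Visit 6 → queue [0]
Visit 0 → queue []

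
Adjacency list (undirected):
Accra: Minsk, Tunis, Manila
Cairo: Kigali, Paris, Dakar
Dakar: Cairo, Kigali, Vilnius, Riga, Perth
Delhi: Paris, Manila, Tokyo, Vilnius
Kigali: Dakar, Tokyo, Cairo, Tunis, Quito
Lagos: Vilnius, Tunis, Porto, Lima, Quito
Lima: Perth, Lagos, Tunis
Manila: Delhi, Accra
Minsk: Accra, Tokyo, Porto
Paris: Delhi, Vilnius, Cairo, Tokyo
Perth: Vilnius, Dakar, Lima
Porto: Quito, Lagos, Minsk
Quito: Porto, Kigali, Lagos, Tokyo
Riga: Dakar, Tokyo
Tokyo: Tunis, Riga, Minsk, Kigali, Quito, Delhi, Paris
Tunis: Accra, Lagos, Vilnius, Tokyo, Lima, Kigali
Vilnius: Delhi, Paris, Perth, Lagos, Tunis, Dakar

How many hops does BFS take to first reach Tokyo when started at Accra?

Level 0: Accra
Level 1: Manila, Minsk, Tunis
Level 2: Delhi, Kigali, Lagos, Lima, Porto, Tokyo, Vilnius
Level 3: Cairo, Dakar, Paris, Perth, Quito, Riga
Tokyo first appears at level 2.

2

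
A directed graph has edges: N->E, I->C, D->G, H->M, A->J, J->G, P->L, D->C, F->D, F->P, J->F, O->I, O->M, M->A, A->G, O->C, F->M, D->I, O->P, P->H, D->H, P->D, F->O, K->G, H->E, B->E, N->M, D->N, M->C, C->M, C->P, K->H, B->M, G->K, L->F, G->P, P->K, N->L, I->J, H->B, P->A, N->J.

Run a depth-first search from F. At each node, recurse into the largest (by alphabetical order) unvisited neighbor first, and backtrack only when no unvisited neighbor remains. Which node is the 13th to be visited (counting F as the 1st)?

D

Visit F
F → P
P → L
P → K
K → H
H → M
M → C
M → A
A → J
J → G
H → E
H → B
P → D
D → N
D → I
F → O

Visit order: F, P, L, K, H, M, C, A, J, G, E, B, D, N, I, O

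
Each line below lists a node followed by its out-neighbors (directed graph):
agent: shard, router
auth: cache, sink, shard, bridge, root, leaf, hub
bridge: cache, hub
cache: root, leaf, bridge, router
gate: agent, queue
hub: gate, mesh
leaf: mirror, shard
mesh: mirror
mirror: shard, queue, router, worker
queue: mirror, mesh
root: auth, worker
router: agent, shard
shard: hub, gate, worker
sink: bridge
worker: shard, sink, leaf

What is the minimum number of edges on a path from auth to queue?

Level 0: auth
Level 1: bridge, cache, hub, leaf, root, shard, sink
Level 2: gate, mesh, mirror, router, worker
Level 3: agent, queue
queue first appears at level 3.

3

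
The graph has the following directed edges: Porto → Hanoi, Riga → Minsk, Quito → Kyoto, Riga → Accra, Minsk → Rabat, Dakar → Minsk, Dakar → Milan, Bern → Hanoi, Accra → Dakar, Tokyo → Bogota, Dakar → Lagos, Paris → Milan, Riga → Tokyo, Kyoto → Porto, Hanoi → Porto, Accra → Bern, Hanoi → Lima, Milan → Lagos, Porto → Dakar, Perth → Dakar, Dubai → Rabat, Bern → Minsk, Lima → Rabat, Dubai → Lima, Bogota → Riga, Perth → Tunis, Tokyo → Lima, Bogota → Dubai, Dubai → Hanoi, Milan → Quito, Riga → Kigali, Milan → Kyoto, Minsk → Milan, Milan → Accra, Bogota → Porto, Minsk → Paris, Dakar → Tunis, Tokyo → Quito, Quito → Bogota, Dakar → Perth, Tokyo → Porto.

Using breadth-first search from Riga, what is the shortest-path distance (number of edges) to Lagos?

3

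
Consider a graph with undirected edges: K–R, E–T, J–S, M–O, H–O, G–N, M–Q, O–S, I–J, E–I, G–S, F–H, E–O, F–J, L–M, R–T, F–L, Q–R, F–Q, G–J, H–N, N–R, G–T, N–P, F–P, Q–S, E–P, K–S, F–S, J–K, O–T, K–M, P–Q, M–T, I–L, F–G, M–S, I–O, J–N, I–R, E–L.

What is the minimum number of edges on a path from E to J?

2

Level 0: E
Level 1: I, L, O, P, T
Level 2: F, G, H, J, M, N, Q, R, S
Level 3: K
J first appears at level 2.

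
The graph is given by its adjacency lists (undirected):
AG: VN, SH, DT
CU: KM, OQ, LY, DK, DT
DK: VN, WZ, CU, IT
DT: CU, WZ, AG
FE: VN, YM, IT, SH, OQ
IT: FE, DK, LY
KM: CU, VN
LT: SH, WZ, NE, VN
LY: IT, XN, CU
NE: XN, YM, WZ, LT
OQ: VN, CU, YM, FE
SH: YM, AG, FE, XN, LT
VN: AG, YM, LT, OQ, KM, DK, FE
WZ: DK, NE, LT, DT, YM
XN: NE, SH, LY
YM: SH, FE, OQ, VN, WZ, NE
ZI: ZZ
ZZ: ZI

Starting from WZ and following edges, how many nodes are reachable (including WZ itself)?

16

BFS from WZ visits: WZ, YM, NE, LT, DT, DK, VN, SH, OQ, FE, XN, CU, AG, IT, KM, LY
Reachable nodes: 16 of 18 total.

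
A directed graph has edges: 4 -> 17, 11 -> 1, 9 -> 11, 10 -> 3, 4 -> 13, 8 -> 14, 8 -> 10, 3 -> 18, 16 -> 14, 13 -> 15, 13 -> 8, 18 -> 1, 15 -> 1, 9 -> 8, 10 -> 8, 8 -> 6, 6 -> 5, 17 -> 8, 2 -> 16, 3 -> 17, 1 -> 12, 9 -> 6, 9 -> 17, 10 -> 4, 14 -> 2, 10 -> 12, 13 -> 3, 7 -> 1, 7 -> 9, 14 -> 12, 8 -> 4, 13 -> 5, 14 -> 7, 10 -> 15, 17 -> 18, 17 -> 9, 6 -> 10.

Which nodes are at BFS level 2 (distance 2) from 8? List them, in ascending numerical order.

2, 3, 5, 7, 12, 13, 15, 17

Level 0: 8
Level 1: 4, 6, 10, 14
Level 2: 2, 3, 5, 7, 12, 13, 15, 17
Level 3: 1, 9, 16, 18
Level 4: 11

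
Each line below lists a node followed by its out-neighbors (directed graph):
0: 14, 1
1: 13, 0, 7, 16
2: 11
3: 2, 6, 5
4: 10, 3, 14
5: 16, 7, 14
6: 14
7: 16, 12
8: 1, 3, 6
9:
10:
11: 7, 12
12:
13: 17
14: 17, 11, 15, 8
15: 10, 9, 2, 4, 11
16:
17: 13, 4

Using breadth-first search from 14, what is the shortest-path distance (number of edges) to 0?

3

Level 0: 14
Level 1: 8, 11, 15, 17
Level 2: 1, 2, 3, 4, 6, 7, 9, 10, 12, 13
Level 3: 0, 5, 16
0 first appears at level 3.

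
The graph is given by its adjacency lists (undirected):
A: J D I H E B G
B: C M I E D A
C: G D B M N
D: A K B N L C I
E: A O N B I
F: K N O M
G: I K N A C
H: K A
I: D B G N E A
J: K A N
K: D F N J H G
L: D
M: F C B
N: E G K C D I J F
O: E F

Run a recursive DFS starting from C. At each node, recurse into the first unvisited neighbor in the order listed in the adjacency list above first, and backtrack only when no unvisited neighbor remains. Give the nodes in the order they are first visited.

C -> G -> I -> D -> A -> J -> K -> F -> N -> E -> O -> B -> M -> H -> L

Visit C
C → G
G → I
I → D
D → A
A → J
J → K
K → F
F → N
N → E
E → O
E → B
B → M
K → H
D → L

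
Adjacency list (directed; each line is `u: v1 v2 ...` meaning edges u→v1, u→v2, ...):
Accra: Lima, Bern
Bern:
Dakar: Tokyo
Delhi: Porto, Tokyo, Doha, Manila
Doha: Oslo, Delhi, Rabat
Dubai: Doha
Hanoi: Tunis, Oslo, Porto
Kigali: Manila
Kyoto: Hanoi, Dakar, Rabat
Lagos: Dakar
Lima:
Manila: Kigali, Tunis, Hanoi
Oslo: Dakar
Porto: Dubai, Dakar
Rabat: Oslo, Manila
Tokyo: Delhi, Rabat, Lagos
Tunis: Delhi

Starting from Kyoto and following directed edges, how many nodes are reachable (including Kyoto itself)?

BFS from Kyoto visits: Kyoto, Hanoi, Dakar, Rabat, Tunis, Oslo, Porto, Tokyo, Manila, Delhi, Dubai, Lagos, Kigali, Doha
Reachable nodes: 14 of 17 total.

14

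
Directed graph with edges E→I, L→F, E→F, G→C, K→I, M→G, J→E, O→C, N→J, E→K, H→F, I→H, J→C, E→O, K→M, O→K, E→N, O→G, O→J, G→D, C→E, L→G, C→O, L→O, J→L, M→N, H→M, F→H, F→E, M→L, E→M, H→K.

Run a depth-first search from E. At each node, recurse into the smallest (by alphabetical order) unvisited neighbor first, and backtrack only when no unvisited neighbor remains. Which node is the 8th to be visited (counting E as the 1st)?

C

Visit E
E → F
F → H
H → K
K → I
K → M
M → G
G → C
C → O
O → J
J → L
G → D
M → N

Visit order: E, F, H, K, I, M, G, C, O, J, L, D, N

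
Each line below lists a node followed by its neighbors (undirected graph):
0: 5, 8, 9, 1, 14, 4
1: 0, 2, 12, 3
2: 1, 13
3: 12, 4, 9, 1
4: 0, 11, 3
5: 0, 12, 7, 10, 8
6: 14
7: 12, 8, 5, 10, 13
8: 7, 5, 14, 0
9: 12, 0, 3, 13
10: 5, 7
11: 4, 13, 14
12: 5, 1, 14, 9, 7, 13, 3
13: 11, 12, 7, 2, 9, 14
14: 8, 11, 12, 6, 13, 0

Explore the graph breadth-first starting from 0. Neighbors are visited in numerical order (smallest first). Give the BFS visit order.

0 -> 1 -> 4 -> 5 -> 8 -> 9 -> 14 -> 2 -> 3 -> 12 -> 11 -> 7 -> 10 -> 13 -> 6

Visit 0; enqueue 1, 4, 5, 8, 9, 14 → queue [1, 4, 5, 8, 9, 14]
Visit 1; enqueue 2, 3, 12 → queue [4, 5, 8, 9, 14, 2, 3, 12]
Visit 4; enqueue 11 → queue [5, 8, 9, 14, 2, 3, 12, 11]
Visit 5; enqueue 7, 10 → queue [8, 9, 14, 2, 3, 12, 11, 7, 10]
Visit 8 → queue [9, 14, 2, 3, 12, 11, 7, 10]
Visit 9; enqueue 13 → queue [14, 2, 3, 12, 11, 7, 10, 13]
Visit 14; enqueue 6 → queue [2, 3, 12, 11, 7, 10, 13, 6]
Visit 2 → queue [3, 12, 11, 7, 10, 13, 6]
Visit 3 → queue [12, 11, 7, 10, 13, 6]
Visit 12 → queue [11, 7, 10, 13, 6]
Visit 11 → queue [7, 10, 13, 6]
Visit 7 → queue [10, 13, 6]
Visit 10 → queue [13, 6]
Visit 13 → queue [6]
Visit 6 → queue []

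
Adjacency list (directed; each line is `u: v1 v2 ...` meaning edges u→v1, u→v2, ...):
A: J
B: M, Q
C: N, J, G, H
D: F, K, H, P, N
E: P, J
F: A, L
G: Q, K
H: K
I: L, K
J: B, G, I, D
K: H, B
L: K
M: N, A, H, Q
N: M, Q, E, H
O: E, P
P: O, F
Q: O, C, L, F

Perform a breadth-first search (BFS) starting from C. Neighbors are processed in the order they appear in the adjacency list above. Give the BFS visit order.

Visit C; enqueue N, J, G, H → queue [N, J, G, H]
Visit N; enqueue M, Q, E → queue [J, G, H, M, Q, E]
Visit J; enqueue B, I, D → queue [G, H, M, Q, E, B, I, D]
Visit G; enqueue K → queue [H, M, Q, E, B, I, D, K]
Visit H → queue [M, Q, E, B, I, D, K]
Visit M; enqueue A → queue [Q, E, B, I, D, K, A]
Visit Q; enqueue O, L, F → queue [E, B, I, D, K, A, O, L, F]
Visit E; enqueue P → queue [B, I, D, K, A, O, L, F, P]
Visit B → queue [I, D, K, A, O, L, F, P]
Visit I → queue [D, K, A, O, L, F, P]
Visit D → queue [K, A, O, L, F, P]
Visit K → queue [A, O, L, F, P]
Visit A → queue [O, L, F, P]
Visit O → queue [L, F, P]
Visit L → queue [F, P]
Visit F → queue [P]
Visit P → queue []

C, N, J, G, H, M, Q, E, B, I, D, K, A, O, L, F, P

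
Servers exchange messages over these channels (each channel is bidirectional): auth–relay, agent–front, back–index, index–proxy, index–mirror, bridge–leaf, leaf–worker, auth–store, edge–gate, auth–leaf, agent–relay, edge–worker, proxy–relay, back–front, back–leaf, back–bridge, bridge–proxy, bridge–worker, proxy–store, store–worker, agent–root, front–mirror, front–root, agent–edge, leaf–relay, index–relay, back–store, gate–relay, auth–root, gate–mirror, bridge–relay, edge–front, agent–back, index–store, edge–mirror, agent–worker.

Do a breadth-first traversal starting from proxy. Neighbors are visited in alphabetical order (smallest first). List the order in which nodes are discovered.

Visit proxy; enqueue bridge, index, relay, store → queue [bridge, index, relay, store]
Visit bridge; enqueue back, leaf, worker → queue [index, relay, store, back, leaf, worker]
Visit index; enqueue mirror → queue [relay, store, back, leaf, worker, mirror]
Visit relay; enqueue agent, auth, gate → queue [store, back, leaf, worker, mirror, agent, auth, gate]
Visit store → queue [back, leaf, worker, mirror, agent, auth, gate]
Visit back; enqueue front → queue [leaf, worker, mirror, agent, auth, gate, front]
Visit leaf → queue [worker, mirror, agent, auth, gate, front]
Visit worker; enqueue edge → queue [mirror, agent, auth, gate, front, edge]
Visit mirror → queue [agent, auth, gate, front, edge]
Visit agent; enqueue root → queue [auth, gate, front, edge, root]
Visit auth → queue [gate, front, edge, root]
Visit gate → queue [front, edge, root]
Visit front → queue [edge, root]
Visit edge → queue [root]
Visit root → queue []

proxy, bridge, index, relay, store, back, leaf, worker, mirror, agent, auth, gate, front, edge, root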